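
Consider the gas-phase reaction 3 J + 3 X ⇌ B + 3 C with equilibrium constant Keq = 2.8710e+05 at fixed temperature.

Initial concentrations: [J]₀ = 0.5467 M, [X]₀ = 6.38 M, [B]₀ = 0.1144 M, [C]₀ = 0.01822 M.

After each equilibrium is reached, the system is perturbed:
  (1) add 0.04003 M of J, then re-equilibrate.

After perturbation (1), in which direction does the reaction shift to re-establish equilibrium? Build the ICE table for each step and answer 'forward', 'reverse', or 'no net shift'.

Direction: forward

Q₀ = 1.6307e-08 vs Keq = 2.8710e+05 ⇒ Q<K, forward
Step 1:
                  J         X         B         C
  init       0.5467      6.38    0.1144   0.01822
  Δ         -0.5457   -0.5457    0.1819    0.5457
  eq      9.7683e-04     5.834    0.2963    0.5639
  solve Keq expr → x = 0.1819; check Q = 2.8710e+05
Then add 0.04003 M of J.
Step 2:
                  J         X         B         C
  init      0.04101     5.834    0.2963    0.5639
  Δ        -0.03994  -0.03994   0.01331   0.03994
  eq       0.001069     5.794    0.3096    0.6039
  solve Keq expr → x = 0.01331; check Q = 2.8710e+05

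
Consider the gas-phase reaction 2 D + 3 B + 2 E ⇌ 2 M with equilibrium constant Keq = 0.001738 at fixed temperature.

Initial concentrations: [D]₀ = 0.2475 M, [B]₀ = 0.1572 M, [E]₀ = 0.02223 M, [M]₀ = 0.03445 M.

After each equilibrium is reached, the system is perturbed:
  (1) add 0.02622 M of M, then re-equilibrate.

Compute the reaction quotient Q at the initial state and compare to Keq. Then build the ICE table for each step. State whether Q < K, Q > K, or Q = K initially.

Q₀ = 1.0092e+04 vs Keq = 0.001738 ⇒ Q>K, reverse
Step 1:
                   D          B          E          M
  Initial     0.2475     0.1572    0.02223    0.03445
  Change     0.03439    0.05158    0.03439   -0.03439
  Equil       0.2819     0.2088    0.05662 6.3471e-05
  solve Keq expr → x = -0.01719; check Q = 0.001738
Then add 0.02622 M of M.
Step 2:
                   D          B          E          M
  Initial     0.2819     0.2088    0.05662    0.02628
  Change     0.02615    0.03923    0.02615   -0.02615
  Equil        0.308      0.248    0.08277 1.3128e-04
  solve Keq expr → x = -0.01308; check Q = 0.001738

Q₀ = 1.0092e+04; Q > K (proceeds reverse)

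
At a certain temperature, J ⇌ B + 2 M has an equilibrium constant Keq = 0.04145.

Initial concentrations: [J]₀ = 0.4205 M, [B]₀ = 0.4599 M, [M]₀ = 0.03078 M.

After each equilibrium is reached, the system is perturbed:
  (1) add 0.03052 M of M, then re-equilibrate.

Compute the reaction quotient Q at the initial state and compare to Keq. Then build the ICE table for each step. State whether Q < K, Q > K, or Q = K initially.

Q₀ = 0.001036; Q < K (proceeds forward)

Q₀ = 0.001036 vs Keq = 0.04145 ⇒ Q<K, forward
Step 1:
                  J         B         M
  I          0.4205    0.4599   0.03078
  C        -0.06783   0.06783    0.1357
  E          0.3527    0.5277    0.1664
  solve Keq expr → x = 0.06783; check Q = 0.04145
Then add 0.03052 M of M.
Step 2:
                  J         B         M
  I          0.3527    0.5277     0.197
  C         0.01273  -0.01273  -0.02546
  E          0.3654     0.515    0.1715
  solve Keq expr → x = -0.01273; check Q = 0.04145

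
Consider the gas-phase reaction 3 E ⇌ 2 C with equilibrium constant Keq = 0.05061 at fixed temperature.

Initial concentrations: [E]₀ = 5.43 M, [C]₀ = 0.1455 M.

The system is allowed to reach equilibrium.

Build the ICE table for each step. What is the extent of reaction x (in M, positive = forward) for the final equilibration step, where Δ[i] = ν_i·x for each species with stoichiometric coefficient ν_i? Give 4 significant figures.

x = 0.6538 M

Q₀ = 1.3223e-04 vs Keq = 0.05061 ⇒ Q<K, forward
Step 1:
                  E         C
  Initial      5.43    0.1455
  Change     -1.962     1.308
  Equil       3.468     1.453
  solve Keq expr → x = 0.6538; check Q = 0.05061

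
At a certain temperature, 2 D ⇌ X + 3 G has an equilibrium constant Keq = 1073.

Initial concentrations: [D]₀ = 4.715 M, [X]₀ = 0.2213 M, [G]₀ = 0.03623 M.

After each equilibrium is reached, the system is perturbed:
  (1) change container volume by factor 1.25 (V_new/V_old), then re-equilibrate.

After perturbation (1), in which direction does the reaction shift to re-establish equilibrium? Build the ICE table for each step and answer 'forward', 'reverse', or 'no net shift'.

Direction: forward

Q₀ = 4.7339e-07 vs Keq = 1073 ⇒ Q<K, forward
Step 1:
                    D           X           G
  Initial       4.715      0.2213     0.03623
  Change        -4.03       2.015       6.045
  Equil        0.6847       2.236       6.082
  solve Keq expr → x = 2.015; check Q = 1073
Then change container volume by factor 1.25 (V_new/V_old).
Step 2:
                    D           X           G
  Initial      0.5478       1.789       4.865
  Change     -0.08645     0.04322      0.1297
  Equil        0.4613       1.832       4.995
  solve Keq expr → x = 0.04322; check Q = 1073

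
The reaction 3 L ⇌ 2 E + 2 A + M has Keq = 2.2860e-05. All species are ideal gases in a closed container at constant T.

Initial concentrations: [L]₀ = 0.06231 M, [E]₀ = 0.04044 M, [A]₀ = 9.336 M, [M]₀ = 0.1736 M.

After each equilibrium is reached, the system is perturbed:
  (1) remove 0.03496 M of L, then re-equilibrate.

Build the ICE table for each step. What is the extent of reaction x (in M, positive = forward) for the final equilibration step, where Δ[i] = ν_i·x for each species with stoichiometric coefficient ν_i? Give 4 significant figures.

x = -1.1156e-05 M

Q₀ = 102.3 vs Keq = 2.2860e-05 ⇒ Q>K, reverse
Step 1:
                  L         E         A         M
  init      0.06231   0.04044     9.336    0.1736
  Δ         0.06058  -0.04038  -0.04038  -0.02019
  eq         0.1229 5.6570e-05     9.296    0.1534
  solve Keq expr → x = -0.02019; check Q = 2.2860e-05
Then remove 0.03496 M of L.
Step 2:
                  L         E         A         M
  init      0.08793 5.6570e-05     9.296    0.1534
  Δ       3.3467e-05 -2.2311e-05 -2.2311e-05 -1.1156e-05
  eq        0.08796 3.4259e-05     9.296    0.1534
  solve Keq expr → x = -1.1156e-05; check Q = 2.2860e-05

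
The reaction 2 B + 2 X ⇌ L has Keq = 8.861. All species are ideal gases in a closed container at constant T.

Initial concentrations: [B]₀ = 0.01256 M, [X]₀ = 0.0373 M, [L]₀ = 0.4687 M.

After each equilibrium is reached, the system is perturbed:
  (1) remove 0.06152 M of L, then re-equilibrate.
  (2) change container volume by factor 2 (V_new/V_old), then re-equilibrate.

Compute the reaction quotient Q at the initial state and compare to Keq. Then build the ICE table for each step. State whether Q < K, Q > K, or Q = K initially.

Q₀ = 2.1355e+06 vs Keq = 8.861 ⇒ Q>K, reverse
Step 1:
                   B          X          L
  I          0.01256     0.0373     0.4687
  C           0.3938     0.3938    -0.1969
  E           0.4063     0.4311     0.2718
  solve Keq expr → x = -0.1969; check Q = 8.861
Then remove 0.06152 M of L.
Step 2:
                   B          X          L
  I           0.4063     0.4311     0.2103
  C         -0.02115   -0.02115    0.01058
  E           0.3852     0.4099     0.2209
  solve Keq expr → x = 0.01058; check Q = 8.861
Then change container volume by factor 2 (V_new/V_old).
Step 3:
                   B          X          L
  I           0.1926      0.205     0.1104
  C          0.09284    0.09284   -0.04642
  E           0.2854     0.2978    0.06402
  solve Keq expr → x = -0.04642; check Q = 8.861

Q₀ = 2.1355e+06; Q > K (proceeds reverse)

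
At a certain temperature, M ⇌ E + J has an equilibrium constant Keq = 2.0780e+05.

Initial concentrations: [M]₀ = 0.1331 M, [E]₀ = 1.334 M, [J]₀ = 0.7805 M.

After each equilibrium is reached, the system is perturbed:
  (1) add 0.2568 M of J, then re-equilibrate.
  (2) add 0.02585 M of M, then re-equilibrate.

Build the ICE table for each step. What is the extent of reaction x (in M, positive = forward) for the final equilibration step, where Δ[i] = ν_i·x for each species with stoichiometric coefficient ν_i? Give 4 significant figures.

x = 0.02585 M

Q₀ = 7.823 vs Keq = 2.0780e+05 ⇒ Q<K, forward
Step 1:
                    M           E           J
  init         0.1331       1.334      0.7805
  Δ           -0.1331      0.1331      0.1331
  eq       6.4501e-06       1.467      0.9136
  solve Keq expr → x = 0.1331; check Q = 2.0780e+05
Then add 0.2568 M of J.
Step 2:
                    M           E           J
  init     6.4501e-06       1.467        1.17
  Δ        1.8130e-06 -1.8130e-06 -1.8130e-06
  eq       8.2631e-06       1.467        1.17
  solve Keq expr → x = -1.8130e-06; check Q = 2.0780e+05
Then add 0.02585 M of M.
Step 3:
                    M           E           J
  init        0.02586       1.467        1.17
  Δ          -0.02585     0.02585     0.02585
  eq       8.5944e-06       1.493       1.196
  solve Keq expr → x = 0.02585; check Q = 2.0780e+05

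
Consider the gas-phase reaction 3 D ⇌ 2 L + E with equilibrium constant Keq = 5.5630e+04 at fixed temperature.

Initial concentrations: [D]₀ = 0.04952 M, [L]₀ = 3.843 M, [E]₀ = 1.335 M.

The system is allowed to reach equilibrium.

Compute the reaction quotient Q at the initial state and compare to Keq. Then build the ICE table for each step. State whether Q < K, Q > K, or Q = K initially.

Q₀ = 1.6236e+05 vs Keq = 5.5630e+04 ⇒ Q>K, reverse
Step 1:
                    D           L           E
  init        0.04952       3.843       1.335
  Δ           0.02095    -0.01397   -0.006984
  eq          0.07047       3.829       1.328
  solve Keq expr → x = -0.006984; check Q = 5.5630e+04

Q₀ = 1.6236e+05; Q > K (proceeds reverse)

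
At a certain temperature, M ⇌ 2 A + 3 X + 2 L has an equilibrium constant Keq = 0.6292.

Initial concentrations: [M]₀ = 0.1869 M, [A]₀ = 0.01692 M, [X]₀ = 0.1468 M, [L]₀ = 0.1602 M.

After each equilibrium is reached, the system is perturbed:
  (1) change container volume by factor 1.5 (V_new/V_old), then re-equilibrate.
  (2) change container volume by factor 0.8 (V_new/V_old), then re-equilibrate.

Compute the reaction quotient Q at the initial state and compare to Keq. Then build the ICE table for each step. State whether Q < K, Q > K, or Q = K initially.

Q₀ = 1.2436e-07 vs Keq = 0.6292 ⇒ Q<K, forward
Step 1:
                  M         A         X         L
  init       0.1869   0.01692    0.1468    0.1602
  Δ         -0.1717    0.3434    0.5151    0.3434
  eq        0.01518    0.3604    0.6619    0.5036
  solve Keq expr → x = 0.1717; check Q = 0.6292
Then change container volume by factor 1.5 (V_new/V_old).
Step 2:
                  M         A         X         L
  init      0.01012    0.2402    0.4413    0.3358
  Δ       -0.008774   0.01755   0.02632   0.01755
  eq       0.001348    0.2578    0.4676    0.3533
  solve Keq expr → x = 0.008774; check Q = 0.6292
Then change container volume by factor 0.8 (V_new/V_old).
Step 3:
                  M         A         X         L
  init     0.001685    0.3222    0.5845    0.4416
  Δ        0.003878 -0.007756  -0.01163 -0.007756
  eq       0.005563    0.3145    0.5729    0.4339
  solve Keq expr → x = -0.003878; check Q = 0.6292

Q₀ = 1.2436e-07; Q < K (proceeds forward)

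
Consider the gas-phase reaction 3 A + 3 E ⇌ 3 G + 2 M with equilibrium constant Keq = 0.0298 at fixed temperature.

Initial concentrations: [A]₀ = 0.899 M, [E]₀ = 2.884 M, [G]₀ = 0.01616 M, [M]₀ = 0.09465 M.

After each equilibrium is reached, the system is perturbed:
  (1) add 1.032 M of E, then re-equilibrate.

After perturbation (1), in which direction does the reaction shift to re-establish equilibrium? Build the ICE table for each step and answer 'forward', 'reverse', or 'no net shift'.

Q₀ = 2.1692e-09 vs Keq = 0.0298 ⇒ Q<K, forward
Step 1:
                   A          E          G          M
  I            0.899      2.884    0.01616    0.09465
  C           -0.501     -0.501      0.501      0.334
  E            0.398      2.383     0.5172     0.4287
  solve Keq expr → x = 0.167; check Q = 0.0298
Then add 1.032 M of E.
Step 2:
                   A          E          G          M
  I            0.398      3.415     0.5172     0.4287
  C         -0.06159   -0.06159    0.06159    0.04106
  E           0.3364      3.353     0.5788     0.4697
  solve Keq expr → x = 0.02053; check Q = 0.0298

Direction: forward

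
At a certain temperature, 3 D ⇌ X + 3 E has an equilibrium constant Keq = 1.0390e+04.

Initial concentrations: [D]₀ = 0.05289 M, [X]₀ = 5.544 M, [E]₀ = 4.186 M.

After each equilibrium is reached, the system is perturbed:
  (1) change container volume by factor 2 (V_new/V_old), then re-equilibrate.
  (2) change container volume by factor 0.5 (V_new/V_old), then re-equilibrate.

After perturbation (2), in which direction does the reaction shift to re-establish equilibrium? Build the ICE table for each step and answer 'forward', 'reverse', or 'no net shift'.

Q₀ = 2.7485e+06 vs Keq = 1.0390e+04 ⇒ Q>K, reverse
Step 1:
                    D           X           E
  I           0.05289       5.544       4.186
  C            0.2636    -0.08786     -0.2636
  E            0.3165       5.456       3.922
  solve Keq expr → x = -0.08786; check Q = 1.0390e+04
Then change container volume by factor 2 (V_new/V_old).
Step 2:
                    D           X           E
  I            0.1582       2.728       1.961
  C          -0.03053     0.01018     0.03053
  E            0.1277       2.738       1.992
  solve Keq expr → x = 0.01018; check Q = 1.0390e+04
Then change container volume by factor 0.5 (V_new/V_old).
Step 3:
                    D           X           E
  I            0.2554       5.476       3.983
  C           0.06106    -0.02035    -0.06106
  E            0.3165       5.456       3.922
  solve Keq expr → x = -0.02035; check Q = 1.0390e+04

Direction: reverse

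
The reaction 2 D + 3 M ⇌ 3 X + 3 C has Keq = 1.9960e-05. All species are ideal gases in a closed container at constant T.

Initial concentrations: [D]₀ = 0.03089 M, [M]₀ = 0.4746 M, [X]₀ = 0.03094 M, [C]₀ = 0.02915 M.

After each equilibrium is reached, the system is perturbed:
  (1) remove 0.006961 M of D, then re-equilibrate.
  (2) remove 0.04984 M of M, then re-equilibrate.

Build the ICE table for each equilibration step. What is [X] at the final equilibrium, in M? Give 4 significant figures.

Q₀ = 7.1921e-06 vs Keq = 1.9960e-05 ⇒ Q<K, forward
Step 1:
                    D           M           X           C
  I           0.03089      0.4746     0.03094     0.02915
  C         -0.002853    -0.00428     0.00428     0.00428
  E           0.02804      0.4703     0.03522     0.03343
  solve Keq expr → x = 0.001427; check Q = 1.9960e-05
Then remove 0.006961 M of D.
Step 2:
                    D           M           X           C
  I           0.02108      0.4703     0.03522     0.03343
  C          0.001531    0.002297   -0.002297   -0.002297
  E           0.02261      0.4726     0.03292     0.03113
  solve Keq expr → x = -7.6568e-04; check Q = 1.9960e-05
Then remove 0.04984 M of M.
Step 3:
                    D           M           X           C
  I           0.02261      0.4228     0.03292     0.03113
  C        8.6937e-04    0.001304   -0.001304   -0.001304
  E           0.02348      0.4241     0.03162     0.02983
  solve Keq expr → x = -4.3469e-04; check Q = 1.9960e-05

[X]_eq = 0.03162 M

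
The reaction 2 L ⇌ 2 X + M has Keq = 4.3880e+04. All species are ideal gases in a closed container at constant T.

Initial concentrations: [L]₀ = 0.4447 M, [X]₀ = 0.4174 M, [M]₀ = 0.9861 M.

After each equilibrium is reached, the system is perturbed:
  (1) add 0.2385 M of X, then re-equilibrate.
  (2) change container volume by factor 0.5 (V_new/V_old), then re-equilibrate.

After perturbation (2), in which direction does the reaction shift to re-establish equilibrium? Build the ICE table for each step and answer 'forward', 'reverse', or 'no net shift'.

Q₀ = 0.8687 vs Keq = 4.3880e+04 ⇒ Q<K, forward
Step 1:
                  L         X         M
  Initial    0.4447    0.4174    0.9861
  Change    -0.4402    0.4402    0.2201
  Equil    0.004496    0.8576     1.206
  solve Keq expr → x = 0.2201; check Q = 4.3880e+04
Then add 0.2385 M of X.
Step 2:
                  L         X         M
  Initial  0.004496     1.096     1.206
  Change   0.001242 -0.001242 -6.2123e-04
  Equil    0.005739     1.095     1.206
  solve Keq expr → x = -6.2123e-04; check Q = 4.3880e+04
Then change container volume by factor 0.5 (V_new/V_old).
Step 3:
                  L         X         M
  Initial   0.01148      2.19     2.411
  Change   0.004711 -0.004711 -0.002356
  Equil     0.01619     2.185     2.409
  solve Keq expr → x = -0.002356; check Q = 4.3880e+04

Direction: reverse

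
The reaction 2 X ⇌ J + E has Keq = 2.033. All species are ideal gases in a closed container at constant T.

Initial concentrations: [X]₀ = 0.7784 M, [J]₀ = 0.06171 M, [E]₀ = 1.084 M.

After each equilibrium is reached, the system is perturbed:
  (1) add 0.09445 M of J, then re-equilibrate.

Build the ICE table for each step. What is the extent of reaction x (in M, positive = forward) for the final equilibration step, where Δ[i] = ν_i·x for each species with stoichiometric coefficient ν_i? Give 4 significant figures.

Q₀ = 0.1104 vs Keq = 2.033 ⇒ Q<K, forward
Step 1:
                   X          J          E
  I           0.7784    0.06171      1.084
  C          -0.3808     0.1904     0.1904
  E           0.3976     0.2521      1.274
  solve Keq expr → x = 0.1904; check Q = 2.033
Then add 0.09445 M of J.
Step 2:
                   X          J          E
  I           0.3976     0.3466      1.274
  C          0.04791   -0.02396   -0.02396
  E           0.4455     0.3226       1.25
  solve Keq expr → x = -0.02396; check Q = 2.033

x = -0.02396 M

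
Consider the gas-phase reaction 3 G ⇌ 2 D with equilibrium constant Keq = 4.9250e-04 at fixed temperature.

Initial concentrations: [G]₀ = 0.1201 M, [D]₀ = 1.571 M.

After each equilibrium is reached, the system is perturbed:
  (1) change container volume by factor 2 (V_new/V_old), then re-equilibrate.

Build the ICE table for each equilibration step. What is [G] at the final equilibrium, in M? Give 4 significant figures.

[G]_eq = 1.195 M

Q₀ = 1425 vs Keq = 4.9250e-04 ⇒ Q>K, reverse
Step 1:
                  G         D
  init       0.1201     1.571
  Δ           2.236    -1.491
  eq          2.356   0.08026
  solve Keq expr → x = -0.7454; check Q = 4.9250e-04
Then change container volume by factor 2 (V_new/V_old).
Step 2:
                  G         D
  init        1.178   0.04013
  Δ         0.01672  -0.01115
  eq          1.195   0.02898
  solve Keq expr → x = -0.005574; check Q = 4.9250e-04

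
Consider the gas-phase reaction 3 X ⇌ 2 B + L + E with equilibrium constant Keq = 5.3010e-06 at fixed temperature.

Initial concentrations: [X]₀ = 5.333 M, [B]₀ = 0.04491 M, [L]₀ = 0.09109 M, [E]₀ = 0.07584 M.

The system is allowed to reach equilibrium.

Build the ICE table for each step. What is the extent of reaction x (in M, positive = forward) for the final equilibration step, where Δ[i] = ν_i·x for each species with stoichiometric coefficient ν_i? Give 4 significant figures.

Q₀ = 9.1863e-08 vs Keq = 5.3010e-06 ⇒ Q<K, forward
Step 1:
                  X         B         L         E
  I           5.333   0.04491   0.09109   0.07584
  C         -0.2003    0.1335   0.06677   0.06677
  E           5.133    0.1784    0.1579    0.1426
  solve Keq expr → x = 0.06677; check Q = 5.3010e-06

x = 0.06677 M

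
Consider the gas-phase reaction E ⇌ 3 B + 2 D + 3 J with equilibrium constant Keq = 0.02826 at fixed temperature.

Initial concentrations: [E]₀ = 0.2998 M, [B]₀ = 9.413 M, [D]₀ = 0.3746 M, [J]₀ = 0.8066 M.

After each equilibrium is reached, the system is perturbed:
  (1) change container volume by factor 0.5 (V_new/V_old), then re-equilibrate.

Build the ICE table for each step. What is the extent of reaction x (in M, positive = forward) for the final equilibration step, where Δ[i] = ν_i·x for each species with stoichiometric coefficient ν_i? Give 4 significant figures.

x = -0.02517 M

Q₀ = 204.9 vs Keq = 0.02826 ⇒ Q>K, reverse
Step 1:
                    E           B           D           J
  I            0.2998       9.413      0.3746      0.8066
  C            0.1731     -0.5194     -0.3463     -0.5194
  E            0.4729       8.894     0.02832      0.2872
  solve Keq expr → x = -0.1731; check Q = 0.02826
Then change container volume by factor 0.5 (V_new/V_old).
Step 2:
                    E           B           D           J
  I            0.9459       17.79     0.05665      0.5744
  C           0.02517    -0.07551    -0.05034    -0.07551
  E             0.971       17.71    0.006307      0.4989
  solve Keq expr → x = -0.02517; check Q = 0.02826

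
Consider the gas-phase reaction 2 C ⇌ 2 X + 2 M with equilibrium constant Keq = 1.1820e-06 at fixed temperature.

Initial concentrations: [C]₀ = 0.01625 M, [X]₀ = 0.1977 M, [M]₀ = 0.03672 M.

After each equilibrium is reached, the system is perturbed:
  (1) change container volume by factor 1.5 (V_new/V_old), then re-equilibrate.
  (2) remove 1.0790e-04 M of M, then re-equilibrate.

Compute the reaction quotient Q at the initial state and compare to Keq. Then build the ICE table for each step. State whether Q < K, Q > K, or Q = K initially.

Q₀ = 0.1996 vs Keq = 1.1820e-06 ⇒ Q>K, reverse
Step 1:
                   C          X          M
  I          0.01625     0.1977    0.03672
  C          0.03637   -0.03637   -0.03637
  E          0.05262     0.1613 3.5456e-04
  solve Keq expr → x = -0.01818; check Q = 1.1820e-06
Then change container volume by factor 1.5 (V_new/V_old).
Step 2:
                   C          X          M
  I          0.03508     0.1076 2.3638e-04
  C       -1.1663e-04 1.1663e-04 1.1663e-04
  E          0.03496     0.1077 3.5300e-04
  solve Keq expr → x = 5.8313e-05; check Q = 1.1820e-06
Then remove 1.0790e-04 M of M.
Step 3:
                   C          X          M
  I          0.03496     0.1077 2.4510e-04
  C       -1.0648e-04 1.0648e-04 1.0648e-04
  E          0.03485     0.1078 3.5158e-04
  solve Keq expr → x = 5.3239e-05; check Q = 1.1820e-06

Q₀ = 0.1996; Q > K (proceeds reverse)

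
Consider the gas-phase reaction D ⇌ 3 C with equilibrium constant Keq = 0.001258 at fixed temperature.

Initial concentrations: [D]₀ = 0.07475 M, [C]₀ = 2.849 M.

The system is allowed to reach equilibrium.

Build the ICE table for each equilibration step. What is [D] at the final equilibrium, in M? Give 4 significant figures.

[D]_eq = 0.9886 M

Q₀ = 309.4 vs Keq = 0.001258 ⇒ Q>K, reverse
Step 1:
                    D           C
  init        0.07475       2.849
  Δ            0.9138      -2.741
  eq           0.9886      0.1075
  solve Keq expr → x = -0.9138; check Q = 0.001258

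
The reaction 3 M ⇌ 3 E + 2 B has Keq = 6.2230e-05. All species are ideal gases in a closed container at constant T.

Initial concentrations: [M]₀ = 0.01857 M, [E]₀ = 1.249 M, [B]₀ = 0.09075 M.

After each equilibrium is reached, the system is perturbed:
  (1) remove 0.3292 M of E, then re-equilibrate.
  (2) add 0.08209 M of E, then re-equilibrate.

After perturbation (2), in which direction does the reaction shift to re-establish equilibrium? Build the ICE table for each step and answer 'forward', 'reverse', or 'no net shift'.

Direction: reverse

Q₀ = 2506 vs Keq = 6.2230e-05 ⇒ Q>K, reverse
Step 1:
                   M          E          B
  Initial    0.01857      1.249    0.09075
  Change      0.1355    -0.1355   -0.09034
  Equil       0.1541      1.113 4.0609e-04
  solve Keq expr → x = -0.04517; check Q = 6.2230e-05
Then remove 0.3292 M of E.
Step 2:
                   M          E          B
  Initial     0.1541     0.7843 4.0609e-04
  Change  -4.1633e-04 4.1633e-04 2.7755e-04
  Equil       0.1537     0.7847 6.8364e-04
  solve Keq expr → x = 1.3878e-04; check Q = 6.2230e-05
Then add 0.08209 M of E.
Step 3:
                   M          E          B
  Initial     0.1537     0.8668 6.8364e-04
  Change  1.4074e-04 -1.4074e-04 -9.3827e-05
  Equil       0.1538     0.8666 5.8981e-04
  solve Keq expr → x = -4.6913e-05; check Q = 6.2230e-05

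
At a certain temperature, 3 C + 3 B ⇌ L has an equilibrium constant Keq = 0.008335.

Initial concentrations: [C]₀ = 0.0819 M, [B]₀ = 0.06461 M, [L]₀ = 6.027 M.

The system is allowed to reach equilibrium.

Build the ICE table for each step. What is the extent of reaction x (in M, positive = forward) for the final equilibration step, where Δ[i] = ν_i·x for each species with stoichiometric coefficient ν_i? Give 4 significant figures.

Q₀ = 4.0677e+07 vs Keq = 0.008335 ⇒ Q>K, reverse
Step 1:
                  C         B         L
  I          0.0819   0.06461     6.027
  C           2.839     2.839   -0.9462
  E           2.921     2.903     5.081
  solve Keq expr → x = -0.9462; check Q = 0.008335

x = -0.9462 M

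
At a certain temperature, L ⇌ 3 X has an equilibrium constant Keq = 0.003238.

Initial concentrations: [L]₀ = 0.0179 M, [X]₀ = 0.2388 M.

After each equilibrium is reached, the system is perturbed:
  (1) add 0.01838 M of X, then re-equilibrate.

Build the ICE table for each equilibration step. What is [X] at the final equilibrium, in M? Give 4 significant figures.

Q₀ = 0.7608 vs Keq = 0.003238 ⇒ Q>K, reverse
Step 1:
                  L         X
  Initial    0.0179    0.2388
  Change    0.05866    -0.176
  Equil     0.07656   0.06282
  solve Keq expr → x = -0.05866; check Q = 0.003238
Then add 0.01838 M of X.
Step 2:
                  L         X
  Initial   0.07656    0.0812
  Change   0.005626  -0.01688
  Equil     0.08219   0.06432
  solve Keq expr → x = -0.005626; check Q = 0.003238

[X]_eq = 0.06432 M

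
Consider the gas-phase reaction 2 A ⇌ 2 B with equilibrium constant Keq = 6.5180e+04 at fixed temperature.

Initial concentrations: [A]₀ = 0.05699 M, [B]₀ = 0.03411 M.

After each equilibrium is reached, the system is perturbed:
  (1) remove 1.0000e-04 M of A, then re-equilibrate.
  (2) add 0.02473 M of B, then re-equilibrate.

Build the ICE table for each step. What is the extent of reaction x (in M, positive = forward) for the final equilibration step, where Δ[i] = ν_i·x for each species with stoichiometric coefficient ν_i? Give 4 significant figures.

x = -4.8244e-05 M

Q₀ = 0.3582 vs Keq = 6.5180e+04 ⇒ Q<K, forward
Step 1:
                  A         B
  I         0.05699   0.03411
  C        -0.05663   0.05663
  E       3.5544e-04   0.09074
  solve Keq expr → x = 0.02832; check Q = 6.5180e+04
Then remove 1.0000e-04 M of A.
Step 2:
                  A         B
  I       2.5544e-04   0.09074
  C       9.9610e-05 -9.9610e-05
  E       3.5505e-04   0.09064
  solve Keq expr → x = -4.9805e-05; check Q = 6.5180e+04
Then add 0.02473 M of B.
Step 3:
                  A         B
  I       3.5505e-04    0.1154
  C       9.6487e-05 -9.6487e-05
  E       4.5153e-04    0.1153
  solve Keq expr → x = -4.8244e-05; check Q = 6.5180e+04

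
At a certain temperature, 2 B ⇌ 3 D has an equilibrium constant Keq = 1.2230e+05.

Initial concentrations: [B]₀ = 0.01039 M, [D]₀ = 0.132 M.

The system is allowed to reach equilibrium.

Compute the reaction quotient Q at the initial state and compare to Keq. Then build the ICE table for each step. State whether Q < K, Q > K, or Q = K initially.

Q₀ = 21.31 vs Keq = 1.2230e+05 ⇒ Q<K, forward
Step 1:
                    B           D
  init        0.01039       0.132
  Δ          -0.01023     0.01534
  eq       1.6173e-04      0.1473
  solve Keq expr → x = 0.005114; check Q = 1.2230e+05

Q₀ = 21.31; Q < K (proceeds forward)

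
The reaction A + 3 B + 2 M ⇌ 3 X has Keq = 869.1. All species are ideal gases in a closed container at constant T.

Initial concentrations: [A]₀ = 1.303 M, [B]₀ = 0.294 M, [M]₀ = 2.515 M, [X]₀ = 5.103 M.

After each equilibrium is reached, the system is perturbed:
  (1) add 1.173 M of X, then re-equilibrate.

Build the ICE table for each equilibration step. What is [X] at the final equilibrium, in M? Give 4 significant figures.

Q₀ = 634.5 vs Keq = 869.1 ⇒ Q<K, forward
Step 1:
                  A         B         M         X
  init        1.303     0.294     2.515     5.103
  Δ       -0.008697  -0.02609  -0.01739   0.02609
  eq          1.294    0.2679     2.498     5.129
  solve Keq expr → x = 0.008697; check Q = 869.1
Then add 1.173 M of X.
Step 2:
                  A         B         M         X
  init        1.294    0.2679     2.498     6.302
  Δ         0.01796   0.05388   0.03592  -0.05388
  eq          1.312    0.3218     2.534     6.248
  solve Keq expr → x = -0.01796; check Q = 869.1

[X]_eq = 6.248 M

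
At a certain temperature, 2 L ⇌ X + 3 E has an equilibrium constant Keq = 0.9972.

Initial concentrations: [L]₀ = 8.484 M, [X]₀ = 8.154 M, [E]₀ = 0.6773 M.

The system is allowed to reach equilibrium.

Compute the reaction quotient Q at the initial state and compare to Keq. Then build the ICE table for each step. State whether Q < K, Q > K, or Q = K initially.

Q₀ = 0.0352; Q < K (proceeds forward)

Q₀ = 0.0352 vs Keq = 0.9972 ⇒ Q<K, forward
Step 1:
                    L           X           E
  Initial       8.484       8.154      0.6773
  Change      -0.8146      0.4073       1.222
  Equil         7.669       8.561       1.899
  solve Keq expr → x = 0.4073; check Q = 0.9972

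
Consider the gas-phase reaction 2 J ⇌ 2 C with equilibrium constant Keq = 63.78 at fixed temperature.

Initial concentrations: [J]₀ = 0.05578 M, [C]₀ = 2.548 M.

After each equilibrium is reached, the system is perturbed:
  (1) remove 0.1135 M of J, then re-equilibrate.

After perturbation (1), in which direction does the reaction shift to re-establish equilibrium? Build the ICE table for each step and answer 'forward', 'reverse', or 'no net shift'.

Direction: reverse

Q₀ = 2087 vs Keq = 63.78 ⇒ Q>K, reverse
Step 1:
                   J          C
  init       0.05578      2.548
  Δ            0.234     -0.234
  eq          0.2898      2.314
  solve Keq expr → x = -0.117; check Q = 63.78
Then remove 0.1135 M of J.
Step 2:
                   J          C
  init        0.1763      2.314
  Δ           0.1009    -0.1009
  eq          0.2771      2.213
  solve Keq expr → x = -0.05043; check Q = 63.78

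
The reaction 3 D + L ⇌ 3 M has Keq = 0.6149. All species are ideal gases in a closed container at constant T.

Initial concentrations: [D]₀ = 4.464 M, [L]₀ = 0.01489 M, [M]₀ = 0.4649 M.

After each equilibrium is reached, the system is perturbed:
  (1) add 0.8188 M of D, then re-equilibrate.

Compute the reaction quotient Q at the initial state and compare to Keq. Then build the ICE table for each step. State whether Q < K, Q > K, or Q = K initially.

Q₀ = 0.07586 vs Keq = 0.6149 ⇒ Q<K, forward
Step 1:
                  D         L         M
  I           4.464   0.01489    0.4649
  C        -0.03754  -0.01251   0.03754
  E           4.426  0.002378    0.5024
  solve Keq expr → x = 0.01251; check Q = 0.6149
Then add 0.8188 M of D.
Step 2:
                  D         L         M
  I           5.245  0.002378    0.5024
  C       -0.002769 -9.2289e-04  0.002769
  E           5.242  0.001455    0.5052
  solve Keq expr → x = 9.2289e-04; check Q = 0.6149

Q₀ = 0.07586; Q < K (proceeds forward)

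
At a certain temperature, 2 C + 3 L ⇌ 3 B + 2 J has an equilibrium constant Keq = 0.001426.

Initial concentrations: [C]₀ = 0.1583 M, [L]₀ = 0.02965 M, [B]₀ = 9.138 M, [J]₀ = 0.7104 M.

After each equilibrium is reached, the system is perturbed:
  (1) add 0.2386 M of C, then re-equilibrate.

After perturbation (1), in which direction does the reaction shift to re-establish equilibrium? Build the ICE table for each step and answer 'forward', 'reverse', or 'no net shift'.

Direction: forward

Q₀ = 5.8955e+08 vs Keq = 0.001426 ⇒ Q>K, reverse
Step 1:
                    C           L           B           J
  I            0.1583     0.02965       9.138      0.7104
  C            0.7088       1.063      -1.063     -0.7088
  E            0.8671       1.093       8.075     0.00163
  solve Keq expr → x = -0.3544; check Q = 0.001426
Then add 0.2386 M of C.
Step 2:
                    C           L           B           J
  I             1.106       1.093       8.075     0.00163
  C       -4.4558e-04 -6.6837e-04  6.6837e-04  4.4558e-04
  E             1.105       1.092       8.076    0.002076
  solve Keq expr → x = 2.2279e-04; check Q = 0.001426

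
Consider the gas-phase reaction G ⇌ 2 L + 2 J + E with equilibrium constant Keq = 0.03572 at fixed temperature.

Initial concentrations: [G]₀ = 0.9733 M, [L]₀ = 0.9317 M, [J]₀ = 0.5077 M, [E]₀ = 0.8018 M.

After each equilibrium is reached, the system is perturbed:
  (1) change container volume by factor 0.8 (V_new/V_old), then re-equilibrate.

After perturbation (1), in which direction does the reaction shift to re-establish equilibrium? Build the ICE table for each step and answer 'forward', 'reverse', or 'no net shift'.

Q₀ = 0.1843 vs Keq = 0.03572 ⇒ Q>K, reverse
Step 1:
                  G         L         J         E
  init       0.9733    0.9317    0.5077    0.8018
  Δ         0.09638   -0.1928   -0.1928  -0.09638
  eq           1.07    0.7389    0.3149    0.7054
  solve Keq expr → x = -0.09638; check Q = 0.03572
Then change container volume by factor 0.8 (V_new/V_old).
Step 2:
                  G         L         J         E
  init        1.337    0.9237    0.3937    0.8818
  Δ         0.04913  -0.09825  -0.09825  -0.04913
  eq          1.386    0.8254    0.2954    0.8327
  solve Keq expr → x = -0.04913; check Q = 0.03572

Direction: reverse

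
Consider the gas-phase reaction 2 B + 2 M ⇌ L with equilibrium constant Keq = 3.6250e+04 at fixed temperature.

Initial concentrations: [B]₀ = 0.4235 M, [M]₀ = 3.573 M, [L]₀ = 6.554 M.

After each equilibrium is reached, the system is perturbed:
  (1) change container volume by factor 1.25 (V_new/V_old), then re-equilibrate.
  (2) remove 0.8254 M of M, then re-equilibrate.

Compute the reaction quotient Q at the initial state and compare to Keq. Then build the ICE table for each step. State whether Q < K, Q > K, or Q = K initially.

Q₀ = 2.862; Q < K (proceeds forward)

Q₀ = 2.862 vs Keq = 3.6250e+04 ⇒ Q<K, forward
Step 1:
                   B          M          L
  I           0.4235      3.573      6.554
  C          -0.4192    -0.4192     0.2096
  E         0.004331      3.154      6.764
  solve Keq expr → x = 0.2096; check Q = 3.6250e+04
Then change container volume by factor 1.25 (V_new/V_old).
Step 2:
                   B          M          L
  I         0.003465      2.523      5.411
  C         0.001374   0.001374 -6.8724e-04
  E         0.004839      2.524       5.41
  solve Keq expr → x = -6.8724e-04; check Q = 3.6250e+04
Then remove 0.8254 M of M.
Step 3:
                   B          M          L
  I         0.004839      1.699       5.41
  C          0.00234    0.00234   -0.00117
  E          0.00718      1.701      5.409
  solve Keq expr → x = -0.00117; check Q = 3.6250e+04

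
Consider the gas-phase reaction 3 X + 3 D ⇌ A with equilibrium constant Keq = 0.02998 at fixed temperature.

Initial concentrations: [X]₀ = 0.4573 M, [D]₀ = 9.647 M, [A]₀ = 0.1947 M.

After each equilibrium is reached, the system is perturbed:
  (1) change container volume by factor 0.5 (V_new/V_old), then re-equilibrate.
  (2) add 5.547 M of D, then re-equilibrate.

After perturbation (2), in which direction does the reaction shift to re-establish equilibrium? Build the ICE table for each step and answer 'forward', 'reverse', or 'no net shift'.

Direction: forward

Q₀ = 0.002268 vs Keq = 0.02998 ⇒ Q<K, forward
Step 1:
                   X          D          A
  init        0.4573      9.647     0.1947
  Δ          -0.2354    -0.2354    0.07846
  eq          0.2219      9.412     0.2732
  solve Keq expr → x = 0.07846; check Q = 0.02998
Then change container volume by factor 0.5 (V_new/V_old).
Step 2:
                   X          D          A
  init        0.4438      18.82     0.5463
  Δ          -0.2938    -0.2938    0.09793
  eq            0.15      18.53     0.6443
  solve Keq expr → x = 0.09793; check Q = 0.02998
Then add 5.547 M of D.
Step 3:
                   X          D          A
  init          0.15      24.08     0.6443
  Δ         -0.03374   -0.03374    0.01125
  eq          0.1163      24.04     0.6555
  solve Keq expr → x = 0.01125; check Q = 0.02998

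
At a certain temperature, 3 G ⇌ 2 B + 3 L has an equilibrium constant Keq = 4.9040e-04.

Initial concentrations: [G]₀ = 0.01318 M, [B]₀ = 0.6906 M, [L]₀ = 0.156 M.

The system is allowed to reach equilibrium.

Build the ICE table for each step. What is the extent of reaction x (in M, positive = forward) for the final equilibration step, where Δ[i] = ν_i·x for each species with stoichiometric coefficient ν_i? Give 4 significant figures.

x = -0.04636 M

Q₀ = 790.8 vs Keq = 4.9040e-04 ⇒ Q>K, reverse
Step 1:
                  G         B         L
  I         0.01318    0.6906     0.156
  C          0.1391  -0.09272   -0.1391
  E          0.1523    0.5979   0.01692
  solve Keq expr → x = -0.04636; check Q = 4.9040e-04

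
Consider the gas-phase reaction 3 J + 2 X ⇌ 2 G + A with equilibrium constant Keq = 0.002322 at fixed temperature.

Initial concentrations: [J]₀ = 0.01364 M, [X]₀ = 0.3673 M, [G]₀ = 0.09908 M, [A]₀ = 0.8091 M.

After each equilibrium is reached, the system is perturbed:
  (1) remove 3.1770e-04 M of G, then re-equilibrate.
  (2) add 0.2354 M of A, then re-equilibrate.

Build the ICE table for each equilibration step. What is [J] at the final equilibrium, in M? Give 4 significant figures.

[J]_eq = 0.1596 M

Q₀ = 2.3200e+04 vs Keq = 0.002322 ⇒ Q>K, reverse
Step 1:
                    J           X           G           A
  Initial     0.01364      0.3673     0.09908      0.8091
  Change       0.1462     0.09744    -0.09744    -0.04872
  Equil        0.1598      0.4647    0.001641      0.7604
  solve Keq expr → x = -0.04872; check Q = 0.002322
Then remove 3.1770e-04 M of G.
Step 2:
                    J           X           G           A
  Initial      0.1598      0.4647    0.001323      0.7604
  Change  -4.6396e-04 -3.0931e-04  3.0931e-04  1.5465e-04
  Equil        0.1593      0.4644    0.001632      0.7605
  solve Keq expr → x = 1.5465e-04; check Q = 0.002322
Then add 0.2354 M of A.
Step 3:
                    J           X           G           A
  Initial      0.1593      0.4644    0.001632      0.9959
  Change   3.0169e-04  2.0113e-04 -2.0113e-04 -1.0056e-04
  Equil        0.1596      0.4646    0.001431      0.9958
  solve Keq expr → x = -1.0056e-04; check Q = 0.002322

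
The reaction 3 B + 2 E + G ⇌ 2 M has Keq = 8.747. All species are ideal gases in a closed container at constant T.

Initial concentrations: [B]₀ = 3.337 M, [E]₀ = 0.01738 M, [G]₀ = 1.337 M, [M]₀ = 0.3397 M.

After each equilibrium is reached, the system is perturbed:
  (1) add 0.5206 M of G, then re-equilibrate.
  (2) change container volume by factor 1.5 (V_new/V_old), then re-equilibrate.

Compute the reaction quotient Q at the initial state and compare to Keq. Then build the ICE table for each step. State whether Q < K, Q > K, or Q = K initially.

Q₀ = 7.689; Q < K (proceeds forward)

Q₀ = 7.689 vs Keq = 8.747 ⇒ Q<K, forward
Step 1:
                    B           E           G           M
  init          3.337     0.01738       1.337      0.3397
  Δ         -0.001532   -0.001021 -5.1060e-04    0.001021
  eq            3.335     0.01636       1.336      0.3407
  solve Keq expr → x = 5.1060e-04; check Q = 8.747
Then add 0.5206 M of G.
Step 2:
                    B           E           G           M
  init          3.335     0.01636       1.857      0.3407
  Δ         -0.003537   -0.002358   -0.001179    0.002358
  eq            3.332       0.014       1.856      0.3431
  solve Keq expr → x = 0.001179; check Q = 8.747
Then change container volume by factor 1.5 (V_new/V_old).
Step 3:
                    B           E           G           M
  init          2.221    0.009334       1.237      0.2287
  Δ           0.01568     0.01045    0.005227    -0.01045
  eq            2.237     0.01979       1.243      0.2183
  solve Keq expr → x = -0.005227; check Q = 8.747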